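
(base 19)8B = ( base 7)322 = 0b10100011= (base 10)163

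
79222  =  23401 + 55821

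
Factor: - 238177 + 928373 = 690196 = 2^2*13^2*1021^1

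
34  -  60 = - 26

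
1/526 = 1/526 = 0.00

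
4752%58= 54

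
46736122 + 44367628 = 91103750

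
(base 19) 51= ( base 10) 96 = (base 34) 2S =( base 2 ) 1100000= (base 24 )40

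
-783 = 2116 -2899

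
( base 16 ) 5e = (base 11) 86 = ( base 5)334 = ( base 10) 94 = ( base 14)6a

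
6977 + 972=7949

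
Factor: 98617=17^1*5801^1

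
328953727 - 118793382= 210160345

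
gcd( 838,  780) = 2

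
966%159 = 12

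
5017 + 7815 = 12832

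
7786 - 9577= - 1791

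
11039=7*1577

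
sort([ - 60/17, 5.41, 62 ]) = [ - 60/17, 5.41, 62 ] 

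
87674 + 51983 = 139657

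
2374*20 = 47480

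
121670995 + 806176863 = 927847858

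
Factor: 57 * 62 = 3534 = 2^1*3^1  *  19^1*31^1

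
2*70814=141628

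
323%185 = 138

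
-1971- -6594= 4623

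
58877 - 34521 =24356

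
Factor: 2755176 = 2^3 * 3^1 *114799^1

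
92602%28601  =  6799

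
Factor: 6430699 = 11^1 *584609^1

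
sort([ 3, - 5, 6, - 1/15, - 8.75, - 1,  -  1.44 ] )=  [ - 8.75, - 5,-1.44,  -  1, - 1/15,  3, 6 ] 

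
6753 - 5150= 1603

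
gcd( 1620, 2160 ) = 540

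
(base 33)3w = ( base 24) 5B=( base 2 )10000011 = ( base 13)A1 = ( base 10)131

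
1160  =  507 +653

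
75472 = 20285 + 55187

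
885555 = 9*98395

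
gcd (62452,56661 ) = 1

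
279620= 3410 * 82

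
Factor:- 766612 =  - 2^2*7^1*11^1*19^1*131^1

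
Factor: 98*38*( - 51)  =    -  2^2*3^1*7^2 * 17^1*19^1 = - 189924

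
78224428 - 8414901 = 69809527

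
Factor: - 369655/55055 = - 7^(-1 )*47^1= - 47/7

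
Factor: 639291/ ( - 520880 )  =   - 2^(-4 )*3^1*5^( - 1) * 17^ ( - 1 )  *  383^( - 1 )*213097^1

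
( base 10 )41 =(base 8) 51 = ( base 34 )17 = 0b101001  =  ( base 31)1A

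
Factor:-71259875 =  - 5^3*570079^1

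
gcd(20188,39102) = 98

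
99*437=43263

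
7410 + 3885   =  11295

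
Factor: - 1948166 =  - 2^1 * 11^1*17^1 * 5209^1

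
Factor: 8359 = 13^1 * 643^1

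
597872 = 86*6952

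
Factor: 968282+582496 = 1550778 = 2^1 *3^1* 131^1*1973^1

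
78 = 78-0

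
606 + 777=1383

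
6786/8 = 848+1/4= 848.25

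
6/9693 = 2/3231 = 0.00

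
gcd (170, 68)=34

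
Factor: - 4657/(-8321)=53^(-1)*157^( - 1)*4657^1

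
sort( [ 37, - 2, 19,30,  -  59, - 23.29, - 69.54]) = [ - 69.54 , - 59, - 23.29, - 2, 19,30,37 ] 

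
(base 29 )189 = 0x43A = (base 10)1082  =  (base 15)4c2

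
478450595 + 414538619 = 892989214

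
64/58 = 1+3/29 = 1.10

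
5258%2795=2463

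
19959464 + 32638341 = 52597805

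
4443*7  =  31101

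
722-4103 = -3381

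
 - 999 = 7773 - 8772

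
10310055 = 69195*149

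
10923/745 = 10923/745 = 14.66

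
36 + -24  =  12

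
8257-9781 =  - 1524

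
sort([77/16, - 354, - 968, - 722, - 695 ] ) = [-968, - 722, - 695, - 354,77/16] 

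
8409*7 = 58863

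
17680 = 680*26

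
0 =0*406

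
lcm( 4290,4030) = 132990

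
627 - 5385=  - 4758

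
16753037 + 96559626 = 113312663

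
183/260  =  183/260 = 0.70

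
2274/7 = 324 + 6/7 = 324.86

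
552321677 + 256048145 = 808369822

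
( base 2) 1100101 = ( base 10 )101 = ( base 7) 203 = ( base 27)3k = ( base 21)4H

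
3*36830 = 110490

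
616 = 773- 157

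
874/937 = 874/937 = 0.93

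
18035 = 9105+8930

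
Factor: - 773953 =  - 773953^1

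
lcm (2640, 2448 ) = 134640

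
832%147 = 97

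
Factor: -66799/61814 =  - 2^( - 1)* 31^(-1) * 67^1 = -67/62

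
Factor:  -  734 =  - 2^1*367^1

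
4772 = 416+4356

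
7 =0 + 7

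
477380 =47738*10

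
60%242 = 60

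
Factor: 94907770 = 2^1*5^1*17^1*167^1 * 3343^1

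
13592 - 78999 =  - 65407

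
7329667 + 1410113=8739780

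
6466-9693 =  - 3227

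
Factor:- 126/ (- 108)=2^(  -  1) * 3^(- 1 ) * 7^1  =  7/6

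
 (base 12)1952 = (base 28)3Q6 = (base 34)2mq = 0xC0E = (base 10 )3086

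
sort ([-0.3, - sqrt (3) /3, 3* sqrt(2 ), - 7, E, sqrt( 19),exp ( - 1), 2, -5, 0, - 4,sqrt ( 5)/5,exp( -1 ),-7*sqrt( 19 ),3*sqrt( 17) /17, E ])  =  [ - 7*sqrt( 19), - 7, -5,-4, - sqrt ( 3)/3,-0.3,0 , exp(  -  1),exp( - 1 ),sqrt(5 )/5,  3*sqrt( 17)/17,2,E,E,3 * sqrt(2 ),sqrt( 19)]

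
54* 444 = 23976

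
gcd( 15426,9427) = 857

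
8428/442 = 4214/221=19.07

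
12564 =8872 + 3692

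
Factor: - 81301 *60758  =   -2^1 *11^1*17^1*19^1*389^1*1787^1 = -  4939686158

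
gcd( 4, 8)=4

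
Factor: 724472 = 2^3 * 7^1*17^1*761^1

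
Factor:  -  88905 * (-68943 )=6129377415 = 3^2*5^1*7^3 * 67^1*5927^1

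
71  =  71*1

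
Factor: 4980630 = 2^1*3^1*5^1*166021^1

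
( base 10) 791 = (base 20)1JB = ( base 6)3355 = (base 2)1100010111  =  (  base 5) 11131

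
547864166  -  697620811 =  - 149756645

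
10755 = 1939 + 8816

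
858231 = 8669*99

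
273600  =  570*480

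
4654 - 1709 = 2945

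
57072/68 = 14268/17 = 839.29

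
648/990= 36/55 = 0.65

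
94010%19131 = 17486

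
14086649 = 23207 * 607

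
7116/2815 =7116/2815 = 2.53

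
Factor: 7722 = 2^1*3^3*11^1*13^1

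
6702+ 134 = 6836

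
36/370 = 18/185 = 0.10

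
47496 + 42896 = 90392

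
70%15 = 10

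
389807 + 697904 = 1087711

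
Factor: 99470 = 2^1*5^1*7^3*29^1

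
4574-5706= - 1132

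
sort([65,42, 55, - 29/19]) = [- 29/19,42,55, 65 ] 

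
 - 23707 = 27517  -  51224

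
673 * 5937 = 3995601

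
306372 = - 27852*(-11)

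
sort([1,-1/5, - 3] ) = [- 3, - 1/5, 1 ]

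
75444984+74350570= 149795554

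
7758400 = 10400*746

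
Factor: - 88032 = -2^5* 3^1*7^1*131^1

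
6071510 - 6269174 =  - 197664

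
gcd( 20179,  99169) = 1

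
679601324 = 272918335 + 406682989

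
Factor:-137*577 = -79049 = -137^1*577^1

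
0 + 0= 0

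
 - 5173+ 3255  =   - 1918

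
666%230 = 206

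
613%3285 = 613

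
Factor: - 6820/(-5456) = 5/4 = 2^( - 2 ) * 5^1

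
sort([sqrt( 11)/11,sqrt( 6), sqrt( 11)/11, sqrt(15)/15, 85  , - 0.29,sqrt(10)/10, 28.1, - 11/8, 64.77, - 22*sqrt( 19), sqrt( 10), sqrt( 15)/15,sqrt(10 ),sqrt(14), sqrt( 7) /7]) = [-22*sqrt( 19) , - 11/8, - 0.29,sqrt( 15 ) /15,sqrt( 15)/15, sqrt(11 ) /11,  sqrt( 11 )/11, sqrt( 10)/10, sqrt ( 7 )/7,sqrt( 6),  sqrt( 10),sqrt( 10), sqrt( 14), 28.1, 64.77,85]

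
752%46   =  16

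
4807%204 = 115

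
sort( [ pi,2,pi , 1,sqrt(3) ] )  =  [ 1, sqrt ( 3),2,pi,pi]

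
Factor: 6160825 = 5^2*11^1*43^1*521^1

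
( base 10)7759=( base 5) 222014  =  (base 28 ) 9p3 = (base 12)45a7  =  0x1E4F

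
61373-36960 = 24413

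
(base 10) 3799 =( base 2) 111011010111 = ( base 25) 61o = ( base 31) 3th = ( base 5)110144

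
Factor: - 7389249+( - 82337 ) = -2^1*3735793^1  =  - 7471586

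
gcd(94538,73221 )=1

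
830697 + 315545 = 1146242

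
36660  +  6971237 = 7007897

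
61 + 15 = 76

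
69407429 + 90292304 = 159699733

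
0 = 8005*0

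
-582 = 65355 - 65937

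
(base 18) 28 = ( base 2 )101100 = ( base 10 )44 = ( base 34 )1A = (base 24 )1K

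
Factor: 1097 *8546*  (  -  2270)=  -21281163740  =  - 2^2*5^1  *  227^1*1097^1* 4273^1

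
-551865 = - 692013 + 140148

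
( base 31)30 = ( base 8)135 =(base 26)3f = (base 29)36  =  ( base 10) 93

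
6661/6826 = 6661/6826 = 0.98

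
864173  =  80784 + 783389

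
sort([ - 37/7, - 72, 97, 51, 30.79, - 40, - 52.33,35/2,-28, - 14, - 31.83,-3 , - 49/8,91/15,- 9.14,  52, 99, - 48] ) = [ - 72,-52.33, - 48, - 40 , - 31.83, - 28,-14, - 9.14, - 49/8 , - 37/7, - 3,91/15,  35/2,30.79,51,52,97, 99]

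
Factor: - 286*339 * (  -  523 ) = 2^1*3^1 * 11^1*13^1*113^1*523^1 = 50706942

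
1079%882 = 197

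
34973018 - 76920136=- 41947118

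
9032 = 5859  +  3173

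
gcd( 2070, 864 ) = 18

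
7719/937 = 7719/937 = 8.24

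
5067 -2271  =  2796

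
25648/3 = 8549+1/3=8549.33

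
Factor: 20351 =47^1*433^1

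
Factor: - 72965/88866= - 2^( - 1 )*3^( - 2)*5^1*4937^( - 1 )*14593^1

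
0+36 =36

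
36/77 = 36/77 = 0.47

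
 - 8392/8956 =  - 2098/2239 = - 0.94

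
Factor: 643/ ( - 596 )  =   - 2^(-2)*149^(-1)*643^1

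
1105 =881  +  224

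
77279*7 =540953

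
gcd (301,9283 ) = 1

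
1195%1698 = 1195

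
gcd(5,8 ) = 1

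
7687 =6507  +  1180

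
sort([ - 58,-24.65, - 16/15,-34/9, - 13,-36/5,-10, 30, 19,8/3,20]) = [-58,-24.65, - 13, - 10,-36/5, - 34/9,-16/15,8/3,19,20, 30]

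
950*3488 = 3313600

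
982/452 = 491/226 = 2.17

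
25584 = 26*984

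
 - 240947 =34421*( - 7)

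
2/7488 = 1/3744 = 0.00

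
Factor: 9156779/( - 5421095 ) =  - 5^( - 1 ) * 29^1*315751^1 * 1084219^( - 1) 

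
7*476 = 3332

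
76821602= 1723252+75098350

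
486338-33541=452797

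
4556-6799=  - 2243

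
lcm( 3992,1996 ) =3992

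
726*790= 573540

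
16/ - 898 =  - 1 + 441/449 = - 0.02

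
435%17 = 10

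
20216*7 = 141512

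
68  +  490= 558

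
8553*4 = 34212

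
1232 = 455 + 777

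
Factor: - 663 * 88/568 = -3^1*11^1*13^1 * 17^1* 71^ ( - 1 )= - 7293/71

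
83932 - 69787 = 14145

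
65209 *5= 326045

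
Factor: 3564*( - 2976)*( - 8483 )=2^7*3^5*11^1*17^1 * 31^1*499^1=89974634112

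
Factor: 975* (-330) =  - 321750 = - 2^1*3^2 * 5^3*11^1*13^1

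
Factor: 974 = 2^1*487^1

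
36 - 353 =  - 317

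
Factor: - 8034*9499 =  - 76314966=- 2^1*3^1*7^1*13^1 * 23^1 *59^1 *103^1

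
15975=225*71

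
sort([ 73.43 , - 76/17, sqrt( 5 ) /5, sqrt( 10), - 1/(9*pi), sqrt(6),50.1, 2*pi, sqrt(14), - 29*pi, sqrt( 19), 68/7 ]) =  [ - 29 * pi , - 76/17, - 1/(9*pi), sqrt( 5)/5, sqrt( 6 ),sqrt(10), sqrt( 14), sqrt( 19),2 * pi, 68/7, 50.1, 73.43] 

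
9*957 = 8613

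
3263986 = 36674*89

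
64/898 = 32/449  =  0.07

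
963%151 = 57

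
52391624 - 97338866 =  -44947242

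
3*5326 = 15978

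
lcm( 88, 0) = 0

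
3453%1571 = 311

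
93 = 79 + 14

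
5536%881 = 250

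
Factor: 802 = 2^1*401^1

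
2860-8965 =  - 6105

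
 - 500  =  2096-2596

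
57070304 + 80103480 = 137173784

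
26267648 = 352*74624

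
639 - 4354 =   -  3715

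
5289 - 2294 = 2995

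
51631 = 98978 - 47347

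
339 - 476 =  - 137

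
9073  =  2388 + 6685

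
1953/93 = 21 = 21.00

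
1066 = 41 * 26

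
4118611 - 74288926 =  - 70170315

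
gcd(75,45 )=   15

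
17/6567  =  17/6567 = 0.00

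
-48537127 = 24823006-73360133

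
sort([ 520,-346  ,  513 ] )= [ - 346 , 513,520]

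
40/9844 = 10/2461 = 0.00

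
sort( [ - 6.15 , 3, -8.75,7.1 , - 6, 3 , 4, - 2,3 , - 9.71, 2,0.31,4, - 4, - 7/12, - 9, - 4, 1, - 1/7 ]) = [ - 9.71, - 9, - 8.75 , - 6.15, - 6, - 4, - 4, - 2, - 7/12, -1/7 , 0.31, 1,2,  3,  3, 3,4,  4,7.1]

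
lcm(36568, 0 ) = 0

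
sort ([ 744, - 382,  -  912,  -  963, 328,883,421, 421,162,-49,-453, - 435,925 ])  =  [ - 963, - 912,  -  453, - 435,  -  382, - 49,162, 328,421 , 421,744,  883,925 ] 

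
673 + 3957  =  4630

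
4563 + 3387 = 7950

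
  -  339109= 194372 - 533481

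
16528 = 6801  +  9727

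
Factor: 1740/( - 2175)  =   - 2^2*5^(  -  1) = - 4/5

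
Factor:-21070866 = -2^1*3^1 * 73^2*659^1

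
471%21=9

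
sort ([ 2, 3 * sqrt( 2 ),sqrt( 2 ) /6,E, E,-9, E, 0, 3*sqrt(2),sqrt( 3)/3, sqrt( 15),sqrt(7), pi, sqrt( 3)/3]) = [ - 9,0, sqrt(2)/6, sqrt(3)/3, sqrt (3 ) /3, 2,sqrt( 7),E, E, E, pi,sqrt( 15), 3*sqrt( 2 ),3*sqrt(2 )]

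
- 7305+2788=  -  4517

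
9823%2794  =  1441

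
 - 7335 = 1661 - 8996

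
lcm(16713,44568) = 133704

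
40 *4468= 178720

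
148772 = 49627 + 99145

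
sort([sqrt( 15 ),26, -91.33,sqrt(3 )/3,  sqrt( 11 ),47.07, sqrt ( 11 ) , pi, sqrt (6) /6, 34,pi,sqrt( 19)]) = [- 91.33,sqrt( 6)/6,  sqrt( 3 ) /3,pi,pi, sqrt( 11),sqrt(11 ),sqrt ( 15 ), sqrt( 19 ), 26, 34,47.07]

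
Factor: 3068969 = 31^1 * 98999^1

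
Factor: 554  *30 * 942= 15656040 = 2^3*3^2*5^1*157^1*277^1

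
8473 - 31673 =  - 23200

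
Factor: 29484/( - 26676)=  - 21/19 = -  3^1*7^1*19^( - 1) 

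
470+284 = 754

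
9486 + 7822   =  17308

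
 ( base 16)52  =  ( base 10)82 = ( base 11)75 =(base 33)2g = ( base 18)4A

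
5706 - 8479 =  - 2773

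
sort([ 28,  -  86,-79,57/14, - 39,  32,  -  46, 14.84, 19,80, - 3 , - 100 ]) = [ - 100, - 86, - 79, - 46, - 39 ,-3,  57/14,14.84,19,28  ,  32,80]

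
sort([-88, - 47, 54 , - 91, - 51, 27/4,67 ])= [-91 , - 88, - 51, - 47,27/4, 54, 67 ]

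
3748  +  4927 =8675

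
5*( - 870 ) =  - 4350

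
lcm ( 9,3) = 9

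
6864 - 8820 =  -1956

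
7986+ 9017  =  17003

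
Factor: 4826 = 2^1 * 19^1*127^1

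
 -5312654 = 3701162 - 9013816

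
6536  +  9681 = 16217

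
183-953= -770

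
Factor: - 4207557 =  - 3^1*1402519^1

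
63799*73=4657327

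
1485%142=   65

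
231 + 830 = 1061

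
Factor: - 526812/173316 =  - 307/101 =- 101^(-1)*307^1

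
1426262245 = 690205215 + 736057030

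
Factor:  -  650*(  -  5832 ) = 2^4*3^6*5^2* 13^1 = 3790800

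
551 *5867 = 3232717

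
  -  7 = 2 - 9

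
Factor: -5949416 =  - 2^3*11^1*67607^1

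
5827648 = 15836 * 368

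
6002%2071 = 1860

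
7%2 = 1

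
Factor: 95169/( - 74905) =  - 3^1*5^( - 1 )*71^( - 1)*211^( - 1)*31723^1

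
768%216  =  120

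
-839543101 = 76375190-915918291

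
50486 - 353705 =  - 303219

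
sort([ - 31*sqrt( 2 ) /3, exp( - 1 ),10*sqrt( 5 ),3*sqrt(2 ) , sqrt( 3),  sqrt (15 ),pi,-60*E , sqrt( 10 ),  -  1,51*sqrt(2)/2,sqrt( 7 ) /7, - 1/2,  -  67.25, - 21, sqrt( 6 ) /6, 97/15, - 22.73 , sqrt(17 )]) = [-60*E, - 67.25, - 22.73, - 21, - 31*sqrt( 2 ) /3, - 1 ,- 1/2 , exp(  -  1 ),sqrt( 7 ) /7, sqrt( 6)/6, sqrt( 3),pi, sqrt(10),sqrt( 15),sqrt( 17), 3*sqrt ( 2 ), 97/15,10*sqrt ( 5 ), 51*sqrt(2) /2] 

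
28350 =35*810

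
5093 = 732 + 4361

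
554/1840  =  277/920 = 0.30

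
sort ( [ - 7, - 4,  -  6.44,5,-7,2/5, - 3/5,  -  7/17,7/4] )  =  [ - 7, - 7, - 6.44, - 4,-3/5, - 7/17, 2/5,7/4,  5 ] 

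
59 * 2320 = 136880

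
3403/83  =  41 = 41.00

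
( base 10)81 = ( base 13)63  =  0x51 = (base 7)144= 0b1010001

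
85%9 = 4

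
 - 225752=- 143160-82592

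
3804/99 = 38+14/33 = 38.42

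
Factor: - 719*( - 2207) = 1586833 = 719^1*2207^1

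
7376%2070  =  1166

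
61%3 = 1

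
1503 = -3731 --5234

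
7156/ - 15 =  - 478 + 14/15 =- 477.07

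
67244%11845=8019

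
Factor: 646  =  2^1*17^1*19^1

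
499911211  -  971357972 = -471446761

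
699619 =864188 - 164569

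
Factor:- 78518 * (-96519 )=7578478842 = 2^1*3^1*11^1 *43^1*83^1*32173^1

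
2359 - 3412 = -1053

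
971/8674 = 971/8674 = 0.11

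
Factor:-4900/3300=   -  3^( - 1)*7^2*11^ ( - 1)= - 49/33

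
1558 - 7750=  -  6192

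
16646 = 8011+8635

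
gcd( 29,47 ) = 1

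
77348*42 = 3248616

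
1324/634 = 662/317=2.09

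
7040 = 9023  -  1983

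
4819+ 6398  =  11217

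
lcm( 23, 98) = 2254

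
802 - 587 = 215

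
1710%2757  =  1710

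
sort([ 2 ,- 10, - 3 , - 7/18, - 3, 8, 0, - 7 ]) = [ - 10,  -  7,-3, - 3, - 7/18, 0, 2, 8]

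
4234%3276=958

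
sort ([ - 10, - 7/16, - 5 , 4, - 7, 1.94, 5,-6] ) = [- 10, - 7, - 6, - 5, - 7/16,  1.94, 4 , 5 ]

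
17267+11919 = 29186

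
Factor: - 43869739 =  -2251^1* 19489^1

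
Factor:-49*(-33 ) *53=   85701 = 3^1* 7^2 * 11^1*53^1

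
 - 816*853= -696048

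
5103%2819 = 2284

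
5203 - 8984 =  - 3781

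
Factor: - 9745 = -5^1* 1949^1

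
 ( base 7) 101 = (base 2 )110010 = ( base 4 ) 302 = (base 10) 50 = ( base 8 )62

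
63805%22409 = 18987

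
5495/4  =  1373 + 3/4= 1373.75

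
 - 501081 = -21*23861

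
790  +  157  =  947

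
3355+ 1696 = 5051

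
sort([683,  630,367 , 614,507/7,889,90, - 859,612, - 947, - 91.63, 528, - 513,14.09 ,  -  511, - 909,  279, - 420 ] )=[-947,  -  909, -859, - 513,- 511, -420, - 91.63, 14.09,507/7, 90,279, 367,528,612,614, 630, 683, 889] 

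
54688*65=3554720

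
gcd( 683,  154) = 1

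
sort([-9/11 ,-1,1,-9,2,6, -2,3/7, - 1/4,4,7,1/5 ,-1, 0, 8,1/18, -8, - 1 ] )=[ -9,-8, - 2,-1 ,-1,-1,  -  9/11, - 1/4,0,1/18, 1/5 , 3/7,1, 2, 4,6, 7,8] 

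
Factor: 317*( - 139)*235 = - 5^1*47^1*139^1*317^1 =- 10354805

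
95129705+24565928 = 119695633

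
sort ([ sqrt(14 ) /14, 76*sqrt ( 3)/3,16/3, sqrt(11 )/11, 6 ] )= [ sqrt( 14) /14, sqrt(11) /11,  16/3, 6, 76*sqrt( 3 ) /3 ]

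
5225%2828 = 2397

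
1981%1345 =636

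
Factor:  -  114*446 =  - 2^2 * 3^1*19^1*223^1 = - 50844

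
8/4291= 8/4291 = 0.00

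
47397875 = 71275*665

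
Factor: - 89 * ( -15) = 3^1*5^1 * 89^1 = 1335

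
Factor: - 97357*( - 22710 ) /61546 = 3^1*5^1*13^1*757^1*7489^1*30773^( - 1) = 1105488735/30773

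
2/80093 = 2/80093 = 0.00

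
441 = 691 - 250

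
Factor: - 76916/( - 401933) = 164/857 = 2^2 * 41^1*857^( - 1)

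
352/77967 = 352/77967 = 0.00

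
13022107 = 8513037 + 4509070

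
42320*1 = 42320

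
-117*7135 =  -834795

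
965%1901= 965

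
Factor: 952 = 2^3*7^1 * 17^1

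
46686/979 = 47 + 673/979 = 47.69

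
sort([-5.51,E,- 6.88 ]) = [ - 6.88, - 5.51,E ]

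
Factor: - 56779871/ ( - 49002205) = 5^(  -  1)*7^( - 2) *107^1 * 200009^( - 1 )* 530653^1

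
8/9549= 8/9549  =  0.00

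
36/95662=18/47831 =0.00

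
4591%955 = 771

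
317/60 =5 + 17/60 = 5.28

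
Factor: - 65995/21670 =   -  2^( - 1) * 11^( - 1 ) * 67^1 = - 67/22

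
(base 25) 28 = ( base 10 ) 58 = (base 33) 1P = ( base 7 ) 112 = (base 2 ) 111010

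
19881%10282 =9599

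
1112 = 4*278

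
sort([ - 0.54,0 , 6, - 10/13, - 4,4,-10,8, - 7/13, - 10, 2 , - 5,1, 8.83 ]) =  [ - 10, - 10, - 5, -4, - 10/13, - 0.54, - 7/13, 0, 1,  2,4,6,8,8.83] 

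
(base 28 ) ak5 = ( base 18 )17gh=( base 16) 20d5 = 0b10000011010101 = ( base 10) 8405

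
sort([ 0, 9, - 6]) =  [ - 6, 0, 9 ] 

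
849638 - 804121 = 45517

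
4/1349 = 4/1349 = 0.00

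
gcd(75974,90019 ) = 1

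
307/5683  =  307/5683 = 0.05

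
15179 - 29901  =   - 14722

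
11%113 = 11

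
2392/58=41 + 7/29 = 41.24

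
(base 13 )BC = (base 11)131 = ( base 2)10011011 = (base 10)155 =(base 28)5f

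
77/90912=77/90912  =  0.00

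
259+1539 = 1798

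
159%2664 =159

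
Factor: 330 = 2^1*3^1*5^1*11^1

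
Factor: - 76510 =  - 2^1*5^1*7^1*1093^1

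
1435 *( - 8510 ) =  - 12211850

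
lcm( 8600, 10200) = 438600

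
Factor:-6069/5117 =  - 51/43 = - 3^1 * 17^1*43^ ( - 1 ) 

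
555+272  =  827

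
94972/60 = 1582 +13/15 = 1582.87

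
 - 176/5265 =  - 1 + 5089/5265=- 0.03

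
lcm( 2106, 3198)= 86346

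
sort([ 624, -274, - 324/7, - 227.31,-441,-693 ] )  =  [ - 693, - 441, - 274,-227.31,  -  324/7,624 ]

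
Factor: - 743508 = -2^2*3^2*19^1*1087^1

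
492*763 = 375396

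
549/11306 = 549/11306 = 0.05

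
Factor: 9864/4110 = 12/5 = 2^2*3^1*5^( - 1)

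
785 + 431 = 1216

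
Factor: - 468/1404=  - 3^ ( - 1 ) = - 1/3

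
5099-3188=1911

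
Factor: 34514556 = 2^2*3^1 * 17^1 * 89^1*1901^1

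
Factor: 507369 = 3^1* 53^1*3191^1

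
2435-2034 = 401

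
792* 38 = 30096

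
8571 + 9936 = 18507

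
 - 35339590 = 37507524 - 72847114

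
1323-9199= -7876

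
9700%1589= 166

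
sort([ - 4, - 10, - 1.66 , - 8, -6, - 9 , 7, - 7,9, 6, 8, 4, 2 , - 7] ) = [ - 10,-9, - 8 , - 7, - 7, - 6, - 4, - 1.66, 2, 4, 6, 7, 8 , 9]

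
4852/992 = 1213/248 = 4.89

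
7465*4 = 29860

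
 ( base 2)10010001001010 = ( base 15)2b45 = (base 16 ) 244A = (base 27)ck2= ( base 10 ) 9290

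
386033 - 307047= 78986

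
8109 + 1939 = 10048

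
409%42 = 31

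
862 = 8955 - 8093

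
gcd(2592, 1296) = 1296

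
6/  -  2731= - 6/2731  =  -0.00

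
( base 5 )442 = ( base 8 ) 172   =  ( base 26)4i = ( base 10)122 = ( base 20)62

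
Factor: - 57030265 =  - 5^1 *11406053^1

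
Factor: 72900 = 2^2*3^6*5^2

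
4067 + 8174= 12241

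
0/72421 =0 =0.00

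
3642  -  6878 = - 3236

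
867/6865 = 867/6865= 0.13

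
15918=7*2274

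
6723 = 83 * 81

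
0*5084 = 0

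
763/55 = 13 + 48/55 = 13.87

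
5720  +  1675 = 7395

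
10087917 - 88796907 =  - 78708990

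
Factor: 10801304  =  2^3 * 1153^1*1171^1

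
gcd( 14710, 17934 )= 2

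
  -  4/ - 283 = 4/283 =0.01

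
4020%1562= 896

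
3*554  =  1662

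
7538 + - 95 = 7443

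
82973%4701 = 3056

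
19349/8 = 2418 + 5/8 = 2418.62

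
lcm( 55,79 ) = 4345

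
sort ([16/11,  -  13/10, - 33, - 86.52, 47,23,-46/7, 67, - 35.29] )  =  [ - 86.52, - 35.29,- 33, - 46/7, - 13/10, 16/11,23,  47, 67]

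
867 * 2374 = 2058258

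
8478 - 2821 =5657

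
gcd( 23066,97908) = 2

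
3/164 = 3/164 = 0.02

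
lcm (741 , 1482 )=1482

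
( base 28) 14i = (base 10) 914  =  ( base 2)1110010010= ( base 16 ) 392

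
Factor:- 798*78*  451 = - 28072044 = - 2^2*3^2*7^1*11^1*13^1*19^1*41^1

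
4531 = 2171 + 2360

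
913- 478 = 435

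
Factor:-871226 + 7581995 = 3^4*13^1* 6373^1 = 6710769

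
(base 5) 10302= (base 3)222000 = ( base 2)1010111110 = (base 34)KM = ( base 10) 702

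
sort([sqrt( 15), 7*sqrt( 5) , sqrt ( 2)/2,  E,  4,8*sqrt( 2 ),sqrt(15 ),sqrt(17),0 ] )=[ 0 , sqrt(2)/2,E,  sqrt(15),sqrt(15 ), 4,sqrt (17) , 8*sqrt( 2), 7*sqrt(5) ] 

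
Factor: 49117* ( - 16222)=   -796775974 = -2^1*8111^1*49117^1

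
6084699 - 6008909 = 75790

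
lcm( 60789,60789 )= 60789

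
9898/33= 299 + 31/33 = 299.94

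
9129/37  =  246 + 27/37=246.73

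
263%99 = 65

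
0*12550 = 0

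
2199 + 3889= 6088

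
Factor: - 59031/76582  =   - 2^( - 1 ) * 3^2*7^1*11^(-1 )*59^( - 2 )*937^1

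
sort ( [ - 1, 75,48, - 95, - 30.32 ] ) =[  -  95, - 30.32,-1,48,75]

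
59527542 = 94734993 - 35207451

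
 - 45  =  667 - 712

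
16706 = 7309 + 9397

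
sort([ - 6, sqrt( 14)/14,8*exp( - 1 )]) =[ - 6, sqrt(14)/14,8*exp ( - 1 ) ]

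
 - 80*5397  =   - 431760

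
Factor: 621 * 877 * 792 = 2^3 * 3^5 * 11^1*23^1*877^1 = 431336664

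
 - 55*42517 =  - 2338435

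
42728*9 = 384552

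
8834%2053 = 622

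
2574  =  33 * 78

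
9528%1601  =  1523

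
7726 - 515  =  7211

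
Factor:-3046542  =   - 2^1 * 3^1*507757^1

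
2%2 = 0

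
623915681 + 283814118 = 907729799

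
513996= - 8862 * ( - 58)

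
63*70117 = 4417371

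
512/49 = 10 + 22/49 = 10.45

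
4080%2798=1282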